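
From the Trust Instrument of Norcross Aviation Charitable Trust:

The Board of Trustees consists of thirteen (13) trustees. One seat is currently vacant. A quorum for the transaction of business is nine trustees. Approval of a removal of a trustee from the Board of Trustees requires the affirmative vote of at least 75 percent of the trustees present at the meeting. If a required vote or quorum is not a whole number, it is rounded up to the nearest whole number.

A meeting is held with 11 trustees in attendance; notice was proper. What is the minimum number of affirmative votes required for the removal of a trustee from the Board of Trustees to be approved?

The removal of a trustee from the Board of Trustees requires three-fourths of the trustees present (11).
3/4 of 11 = 8.25, rounded up to 9.

9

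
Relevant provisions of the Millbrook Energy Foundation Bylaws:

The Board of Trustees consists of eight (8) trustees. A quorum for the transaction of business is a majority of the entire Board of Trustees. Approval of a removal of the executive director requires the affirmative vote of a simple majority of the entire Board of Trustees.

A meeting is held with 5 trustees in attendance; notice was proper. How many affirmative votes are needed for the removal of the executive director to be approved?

The removal of the executive director requires a majority of the entire Board of Trustees (8).
A majority of 8 is 5.

5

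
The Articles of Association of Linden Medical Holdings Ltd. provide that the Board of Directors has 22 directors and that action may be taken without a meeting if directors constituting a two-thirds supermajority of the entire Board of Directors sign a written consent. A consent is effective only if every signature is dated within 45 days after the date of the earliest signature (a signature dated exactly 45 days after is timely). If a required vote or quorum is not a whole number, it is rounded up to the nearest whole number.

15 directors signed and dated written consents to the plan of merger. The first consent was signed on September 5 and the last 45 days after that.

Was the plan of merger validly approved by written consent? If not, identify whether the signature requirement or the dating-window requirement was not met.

Signatures required: a two-thirds supermajority of 22 — 2/3 of 22 = 14.67, rounded up to 15, so 15 needed; 15 signed. Sufficient.
Dating window: the latest signature is 45 days after the earliest; the limit is 45 days. Within the window.

Effective — both the signature and dating-window requirements are satisfied.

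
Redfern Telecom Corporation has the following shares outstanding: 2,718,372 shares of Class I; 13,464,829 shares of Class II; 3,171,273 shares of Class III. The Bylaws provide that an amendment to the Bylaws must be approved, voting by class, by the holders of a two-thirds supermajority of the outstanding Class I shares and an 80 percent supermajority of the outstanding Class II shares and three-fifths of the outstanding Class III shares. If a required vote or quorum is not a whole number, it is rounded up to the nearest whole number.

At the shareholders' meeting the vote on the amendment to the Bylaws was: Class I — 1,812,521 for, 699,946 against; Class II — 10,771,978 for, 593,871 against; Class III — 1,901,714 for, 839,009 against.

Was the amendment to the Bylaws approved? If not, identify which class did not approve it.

Class I: 2/3 of 2718372 = 1812248; 1,812,248 required, 1,812,521 in favor — approved.
Class II: 4/5 of 13464829 = 10771863.20, rounded up to 10771864; 10,771,864 required, 10,771,978 in favor — approved.
Class III: 3/5 of 3171273 = 1902763.80, rounded up to 1902764; 1,902,764 required, 1,901,714 in favor — not approved.

Not approved — the Class III shares did not give the required vote.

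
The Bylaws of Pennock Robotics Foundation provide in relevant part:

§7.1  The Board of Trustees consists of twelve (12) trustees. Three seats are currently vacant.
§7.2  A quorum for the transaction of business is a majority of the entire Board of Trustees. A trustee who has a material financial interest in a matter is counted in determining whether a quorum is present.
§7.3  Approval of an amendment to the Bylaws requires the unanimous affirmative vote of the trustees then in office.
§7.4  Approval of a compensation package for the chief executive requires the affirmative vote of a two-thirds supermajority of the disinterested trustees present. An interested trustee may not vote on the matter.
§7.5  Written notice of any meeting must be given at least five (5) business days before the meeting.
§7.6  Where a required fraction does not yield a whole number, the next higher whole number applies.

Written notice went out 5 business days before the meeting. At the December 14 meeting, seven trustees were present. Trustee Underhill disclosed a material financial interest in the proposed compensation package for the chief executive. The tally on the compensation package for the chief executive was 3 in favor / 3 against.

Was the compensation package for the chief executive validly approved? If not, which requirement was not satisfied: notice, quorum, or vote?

Notice: 5 business days given; 5 required (5 ≥ 5). Satisfied.
Quorum: 7 present (interested trustees count toward quorum); quorum is 7. Satisfied.
Vote: the compensation package for the chief executive requires two-thirds of the disinterested trustees present (7 − 1 = 6). 2/3 of 6 = 4, so 4 affirmative votes are needed; 3 voted in favor. Not satisfied.

Invalid — vote requirement not satisfied.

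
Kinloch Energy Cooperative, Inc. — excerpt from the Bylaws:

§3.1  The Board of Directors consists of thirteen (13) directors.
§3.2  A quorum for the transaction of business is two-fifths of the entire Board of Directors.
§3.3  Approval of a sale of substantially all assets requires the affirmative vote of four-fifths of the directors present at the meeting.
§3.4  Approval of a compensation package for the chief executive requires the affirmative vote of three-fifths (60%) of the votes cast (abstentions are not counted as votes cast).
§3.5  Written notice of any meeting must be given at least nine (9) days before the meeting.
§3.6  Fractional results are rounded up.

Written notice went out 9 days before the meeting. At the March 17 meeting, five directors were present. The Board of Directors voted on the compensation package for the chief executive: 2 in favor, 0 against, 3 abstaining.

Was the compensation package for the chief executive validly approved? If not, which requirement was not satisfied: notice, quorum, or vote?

Invalid — quorum requirement not satisfied.

Notice: 9 days given; 9 required (9 ≥ 9). Satisfied.
Quorum: 5 present; quorum is 6. Not satisfied.
Vote: the compensation package for the chief executive requires three-fifths of the votes cast (5 present − 3 abstaining = 2). 3/5 of 2 = 1.20, rounded up to 2, so 2 affirmative votes are needed; 2 voted in favor. Satisfied. (Moot — without a quorum no business can be validly transacted.)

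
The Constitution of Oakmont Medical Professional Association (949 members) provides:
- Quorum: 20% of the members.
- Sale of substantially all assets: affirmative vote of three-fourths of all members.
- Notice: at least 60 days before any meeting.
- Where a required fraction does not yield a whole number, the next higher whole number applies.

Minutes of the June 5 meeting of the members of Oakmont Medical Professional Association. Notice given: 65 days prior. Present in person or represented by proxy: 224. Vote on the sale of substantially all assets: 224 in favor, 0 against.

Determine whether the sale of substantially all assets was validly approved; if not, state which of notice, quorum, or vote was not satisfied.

Notice: 65 days given; 60 required. Satisfied.
Quorum: 20% of 949 = 189.80, rounded up to 190; 224 present. Satisfied.
Vote: requires three-fourths of all members (949); 3/4 of 949 = 711.75, rounded up to 712, so 712 needed; 224 in favor. Not satisfied.

Invalid — vote requirement not satisfied.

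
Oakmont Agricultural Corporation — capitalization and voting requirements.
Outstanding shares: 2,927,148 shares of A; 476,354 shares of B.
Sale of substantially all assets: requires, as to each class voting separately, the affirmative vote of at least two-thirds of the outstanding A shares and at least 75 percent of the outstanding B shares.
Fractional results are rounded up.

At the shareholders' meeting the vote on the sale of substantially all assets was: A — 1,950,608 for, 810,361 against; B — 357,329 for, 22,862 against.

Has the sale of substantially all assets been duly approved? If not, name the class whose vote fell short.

A: 2/3 of 2927148 = 1951432; 1,951,432 required, 1,950,608 in favor — not approved.
B: 3/4 of 476354 = 357265.50, rounded up to 357266; 357,266 required, 357,329 in favor — approved.

Not approved — the A shares did not give the required vote.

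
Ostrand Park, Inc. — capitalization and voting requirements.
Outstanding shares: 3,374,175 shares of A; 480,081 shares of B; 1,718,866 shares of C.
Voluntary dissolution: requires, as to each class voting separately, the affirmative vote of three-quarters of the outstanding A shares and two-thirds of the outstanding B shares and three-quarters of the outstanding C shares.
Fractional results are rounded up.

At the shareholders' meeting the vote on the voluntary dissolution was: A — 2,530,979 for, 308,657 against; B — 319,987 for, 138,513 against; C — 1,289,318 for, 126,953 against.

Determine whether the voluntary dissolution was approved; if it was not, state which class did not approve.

A: 3/4 of 3374175 = 2530631.25, rounded up to 2530632; 2,530,632 required, 2,530,979 in favor — approved.
B: 2/3 of 480081 = 320054; 320,054 required, 319,987 in favor — not approved.
C: 3/4 of 1718866 = 1289149.50, rounded up to 1289150; 1,289,150 required, 1,289,318 in favor — approved.

Not approved — the B shares did not give the required vote.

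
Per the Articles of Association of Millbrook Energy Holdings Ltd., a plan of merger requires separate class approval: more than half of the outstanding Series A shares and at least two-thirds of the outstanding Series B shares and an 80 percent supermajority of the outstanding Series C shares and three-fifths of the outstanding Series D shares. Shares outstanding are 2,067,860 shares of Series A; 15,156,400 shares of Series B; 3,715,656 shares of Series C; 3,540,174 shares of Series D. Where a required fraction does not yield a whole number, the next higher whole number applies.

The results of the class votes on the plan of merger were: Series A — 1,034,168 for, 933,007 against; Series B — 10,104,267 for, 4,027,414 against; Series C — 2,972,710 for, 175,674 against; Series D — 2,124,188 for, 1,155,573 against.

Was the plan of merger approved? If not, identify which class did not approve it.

Approved — every class gave the required vote.

Series A: a majority of 2067860 is 1033931; 1,033,931 required, 1,034,168 in favor — approved.
Series B: 2/3 of 15156400 = 10104266.67, rounded up to 10104267; 10,104,267 required, 10,104,267 in favor — approved.
Series C: 4/5 of 3715656 = 2972524.80, rounded up to 2972525; 2,972,525 required, 2,972,710 in favor — approved.
Series D: 3/5 of 3540174 = 2124104.40, rounded up to 2124105; 2,124,105 required, 2,124,188 in favor — approved.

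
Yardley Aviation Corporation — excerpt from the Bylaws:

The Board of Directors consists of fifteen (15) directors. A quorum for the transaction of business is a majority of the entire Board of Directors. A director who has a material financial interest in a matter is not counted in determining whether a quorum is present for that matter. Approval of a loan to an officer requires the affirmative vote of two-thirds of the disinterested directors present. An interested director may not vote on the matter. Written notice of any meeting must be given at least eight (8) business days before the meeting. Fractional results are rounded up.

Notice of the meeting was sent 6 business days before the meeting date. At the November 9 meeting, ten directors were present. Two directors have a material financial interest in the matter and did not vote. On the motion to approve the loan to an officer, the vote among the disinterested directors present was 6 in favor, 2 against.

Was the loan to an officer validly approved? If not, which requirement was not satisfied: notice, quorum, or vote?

Notice: 6 business days given; 8 required (6 < 8). Not satisfied.
Quorum: 10 present, but the 2 interested directors do not count, leaving 8. Quorum is 8. Satisfied.
Vote: the loan to an officer requires two-thirds of the disinterested directors present (10 − 2 = 8). 2/3 of 8 = 5.33, rounded up to 6, so 6 affirmative votes are needed; 6 voted in favor. Satisfied.

Invalid — notice requirement not satisfied.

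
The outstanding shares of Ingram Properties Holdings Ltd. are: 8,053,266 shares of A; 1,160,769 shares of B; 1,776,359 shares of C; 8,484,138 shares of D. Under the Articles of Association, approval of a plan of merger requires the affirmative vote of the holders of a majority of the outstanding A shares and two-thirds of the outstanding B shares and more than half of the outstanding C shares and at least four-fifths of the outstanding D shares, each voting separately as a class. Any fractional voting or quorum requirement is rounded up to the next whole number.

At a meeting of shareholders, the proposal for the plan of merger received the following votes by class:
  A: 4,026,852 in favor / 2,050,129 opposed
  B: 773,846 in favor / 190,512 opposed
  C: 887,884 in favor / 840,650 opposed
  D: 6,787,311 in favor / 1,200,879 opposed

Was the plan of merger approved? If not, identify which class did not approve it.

Not approved — the C shares did not give the required vote.

A: a majority of 8053266 is 4026634; 4,026,634 required, 4,026,852 in favor — approved.
B: 2/3 of 1160769 = 773846; 773,846 required, 773,846 in favor — approved.
C: a majority of 1776359 is 888180; 888,180 required, 887,884 in favor — not approved.
D: 4/5 of 8484138 = 6787310.40, rounded up to 6787311; 6,787,311 required, 6,787,311 in favor — approved.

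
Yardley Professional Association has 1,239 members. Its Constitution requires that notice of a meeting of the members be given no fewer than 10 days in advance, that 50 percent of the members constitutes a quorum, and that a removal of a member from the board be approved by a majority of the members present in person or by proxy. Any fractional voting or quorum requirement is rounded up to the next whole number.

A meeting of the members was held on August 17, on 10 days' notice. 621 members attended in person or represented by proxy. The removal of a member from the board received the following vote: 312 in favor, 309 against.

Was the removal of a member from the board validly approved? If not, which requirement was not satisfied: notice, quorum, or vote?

Notice: 10 days given; 10 required. Satisfied.
Quorum: 50% of 1,239 = 619.50, rounded up to 620; 621 present. Satisfied.
Vote: requires a majority of those present (621); a majority of 621 is 311, so 311 needed; 312 in favor. Satisfied.

Valid — all requirements satisfied.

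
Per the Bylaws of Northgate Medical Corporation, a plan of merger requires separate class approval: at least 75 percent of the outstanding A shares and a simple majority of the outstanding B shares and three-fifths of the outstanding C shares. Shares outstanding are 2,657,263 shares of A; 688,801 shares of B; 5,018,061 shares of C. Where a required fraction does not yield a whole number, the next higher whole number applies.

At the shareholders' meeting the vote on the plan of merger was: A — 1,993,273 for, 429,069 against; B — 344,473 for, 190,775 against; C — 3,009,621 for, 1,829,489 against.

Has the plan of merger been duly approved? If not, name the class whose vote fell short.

A: 3/4 of 2657263 = 1992947.25, rounded up to 1992948; 1,992,948 required, 1,993,273 in favor — approved.
B: a majority of 688801 is 344401; 344,401 required, 344,473 in favor — approved.
C: 3/5 of 5018061 = 3010836.60, rounded up to 3010837; 3,010,837 required, 3,009,621 in favor — not approved.

Not approved — the C shares did not give the required vote.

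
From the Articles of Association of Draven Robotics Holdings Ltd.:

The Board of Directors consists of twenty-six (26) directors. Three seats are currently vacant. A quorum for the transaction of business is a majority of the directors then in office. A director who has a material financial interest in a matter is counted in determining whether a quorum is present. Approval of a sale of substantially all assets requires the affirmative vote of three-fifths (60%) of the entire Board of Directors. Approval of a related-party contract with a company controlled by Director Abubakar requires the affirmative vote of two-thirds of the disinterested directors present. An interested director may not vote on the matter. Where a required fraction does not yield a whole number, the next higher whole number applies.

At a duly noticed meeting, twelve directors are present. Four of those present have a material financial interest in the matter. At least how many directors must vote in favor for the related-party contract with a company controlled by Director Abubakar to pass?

6

The related-party contract with a company controlled by Director Abubakar requires two-thirds of the disinterested directors present (12 − 4 = 8).
2/3 of 8 = 5.33, rounded up to 6.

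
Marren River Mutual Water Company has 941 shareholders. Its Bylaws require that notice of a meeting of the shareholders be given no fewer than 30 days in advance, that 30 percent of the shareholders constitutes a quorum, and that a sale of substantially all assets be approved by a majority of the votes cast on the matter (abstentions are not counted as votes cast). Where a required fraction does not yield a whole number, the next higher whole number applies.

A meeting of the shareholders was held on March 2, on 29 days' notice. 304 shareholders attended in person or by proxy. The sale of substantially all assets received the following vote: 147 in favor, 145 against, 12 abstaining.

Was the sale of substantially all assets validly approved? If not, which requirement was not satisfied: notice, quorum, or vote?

Invalid — notice requirement not satisfied.

Notice: 29 days given; 30 required. Not satisfied.
Quorum: 30% of 941 = 282.30, rounded up to 283; 304 present. Satisfied.
Vote: requires a majority of the votes cast (304 − 12 abstaining = 292); a majority of 292 is 147, so 147 needed; 147 in favor. Satisfied.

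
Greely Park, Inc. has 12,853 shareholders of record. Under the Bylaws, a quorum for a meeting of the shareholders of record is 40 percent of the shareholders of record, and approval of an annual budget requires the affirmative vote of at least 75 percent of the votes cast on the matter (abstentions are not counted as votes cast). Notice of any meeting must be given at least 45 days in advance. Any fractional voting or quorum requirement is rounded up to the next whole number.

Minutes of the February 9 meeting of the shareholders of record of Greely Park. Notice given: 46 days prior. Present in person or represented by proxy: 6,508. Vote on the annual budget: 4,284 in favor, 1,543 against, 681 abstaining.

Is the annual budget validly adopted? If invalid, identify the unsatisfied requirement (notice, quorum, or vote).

Notice: 46 days given; 45 required. Satisfied.
Quorum: 40% of 12,853 = 5,141.20, rounded up to 5,142; 6,508 present. Satisfied.
Vote: requires three-fourths of the votes cast (6,508 − 681 abstaining = 5,827); 3/4 of 5827 = 4370.25, rounded up to 4371, so 4,371 needed; 4,284 in favor. Not satisfied.

Invalid — vote requirement not satisfied.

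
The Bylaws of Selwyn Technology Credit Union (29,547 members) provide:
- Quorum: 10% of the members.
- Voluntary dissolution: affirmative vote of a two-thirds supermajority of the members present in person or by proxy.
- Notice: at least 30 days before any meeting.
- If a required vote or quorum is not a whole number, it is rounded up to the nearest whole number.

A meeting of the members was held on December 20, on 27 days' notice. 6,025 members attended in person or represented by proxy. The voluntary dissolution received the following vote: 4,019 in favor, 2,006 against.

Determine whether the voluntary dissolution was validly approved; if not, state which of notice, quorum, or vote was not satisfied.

Invalid — notice requirement not satisfied.

Notice: 27 days given; 30 required. Not satisfied.
Quorum: 10% of 29,547 = 2,954.70, rounded up to 2,955; 6,025 present. Satisfied.
Vote: requires two-thirds of those present (6,025); 2/3 of 6025 = 4016.67, rounded up to 4017, so 4,017 needed; 4,019 in favor. Satisfied.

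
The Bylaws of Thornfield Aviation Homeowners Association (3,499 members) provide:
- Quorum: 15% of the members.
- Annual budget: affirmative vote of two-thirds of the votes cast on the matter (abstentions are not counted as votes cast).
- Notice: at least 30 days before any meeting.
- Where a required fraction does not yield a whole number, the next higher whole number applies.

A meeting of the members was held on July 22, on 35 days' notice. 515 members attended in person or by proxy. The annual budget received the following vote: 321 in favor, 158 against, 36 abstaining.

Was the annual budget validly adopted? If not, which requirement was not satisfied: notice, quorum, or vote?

Invalid — quorum requirement not satisfied.

Notice: 35 days given; 30 required. Satisfied.
Quorum: 15% of 3,499 = 524.85, rounded up to 525; 515 present. Not satisfied.
Vote: requires two-thirds of the votes cast (515 − 36 abstaining = 479); 2/3 of 479 = 319.33, rounded up to 320, so 320 needed; 321 in favor. Satisfied.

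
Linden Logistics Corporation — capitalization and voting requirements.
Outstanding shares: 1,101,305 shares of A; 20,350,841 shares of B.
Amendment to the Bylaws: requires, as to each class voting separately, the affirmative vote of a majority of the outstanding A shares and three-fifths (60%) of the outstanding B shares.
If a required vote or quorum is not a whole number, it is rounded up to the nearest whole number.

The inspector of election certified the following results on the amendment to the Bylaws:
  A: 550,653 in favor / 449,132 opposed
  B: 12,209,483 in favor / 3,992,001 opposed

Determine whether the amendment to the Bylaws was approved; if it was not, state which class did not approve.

A: a majority of 1101305 is 550653; 550,653 required, 550,653 in favor — approved.
B: 3/5 of 20350841 = 12210504.60, rounded up to 12210505; 12,210,505 required, 12,209,483 in favor — not approved.

Not approved — the B shares did not give the required vote.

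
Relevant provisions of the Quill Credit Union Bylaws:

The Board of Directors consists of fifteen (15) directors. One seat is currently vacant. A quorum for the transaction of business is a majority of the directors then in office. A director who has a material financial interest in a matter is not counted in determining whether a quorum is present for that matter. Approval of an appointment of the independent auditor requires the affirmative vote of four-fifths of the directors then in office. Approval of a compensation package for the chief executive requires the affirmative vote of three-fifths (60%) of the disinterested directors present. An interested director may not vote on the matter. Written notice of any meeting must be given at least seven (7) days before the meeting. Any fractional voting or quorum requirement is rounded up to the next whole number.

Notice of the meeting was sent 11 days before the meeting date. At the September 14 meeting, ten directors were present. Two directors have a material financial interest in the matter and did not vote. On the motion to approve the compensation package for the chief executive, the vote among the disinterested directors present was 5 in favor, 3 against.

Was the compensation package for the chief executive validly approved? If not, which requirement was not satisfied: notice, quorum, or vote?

Valid — all requirements satisfied.

Notice: 11 days given; 7 required (11 ≥ 7). Satisfied.
Quorum: 10 present, but the 2 interested directors do not count, leaving 8. Quorum is 8. Satisfied.
Vote: the compensation package for the chief executive requires three-fifths of the disinterested directors present (10 − 2 = 8). 3/5 of 8 = 4.80, rounded up to 5, so 5 affirmative votes are needed; 5 voted in favor. Satisfied.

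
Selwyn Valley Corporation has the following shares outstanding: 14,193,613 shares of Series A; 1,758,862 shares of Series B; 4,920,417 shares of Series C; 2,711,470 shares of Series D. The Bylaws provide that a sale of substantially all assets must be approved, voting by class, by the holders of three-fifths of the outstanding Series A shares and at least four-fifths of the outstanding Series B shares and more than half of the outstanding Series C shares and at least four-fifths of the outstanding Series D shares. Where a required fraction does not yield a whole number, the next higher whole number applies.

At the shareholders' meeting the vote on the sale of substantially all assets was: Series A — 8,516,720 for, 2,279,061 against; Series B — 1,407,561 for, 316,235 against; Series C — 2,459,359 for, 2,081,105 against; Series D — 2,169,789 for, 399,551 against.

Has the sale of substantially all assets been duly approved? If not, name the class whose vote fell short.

Series A: 3/5 of 14193613 = 8516167.80, rounded up to 8516168; 8,516,168 required, 8,516,720 in favor — approved.
Series B: 4/5 of 1758862 = 1407089.60, rounded up to 1407090; 1,407,090 required, 1,407,561 in favor — approved.
Series C: a majority of 4920417 is 2460209; 2,460,209 required, 2,459,359 in favor — not approved.
Series D: 4/5 of 2711470 = 2169176; 2,169,176 required, 2,169,789 in favor — approved.

Not approved — the Series C shares did not give the required vote.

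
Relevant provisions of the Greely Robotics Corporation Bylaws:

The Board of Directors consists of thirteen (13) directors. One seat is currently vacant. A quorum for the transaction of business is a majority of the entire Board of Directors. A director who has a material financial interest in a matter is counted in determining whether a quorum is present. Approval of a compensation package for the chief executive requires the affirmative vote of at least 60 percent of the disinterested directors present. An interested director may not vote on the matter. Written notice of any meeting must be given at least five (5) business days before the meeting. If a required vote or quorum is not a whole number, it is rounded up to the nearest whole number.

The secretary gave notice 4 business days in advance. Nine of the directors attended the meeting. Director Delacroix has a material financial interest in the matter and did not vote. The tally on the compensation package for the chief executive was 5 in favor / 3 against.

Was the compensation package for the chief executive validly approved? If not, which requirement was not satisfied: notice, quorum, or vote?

Notice: 4 business days given; 5 required (4 < 5). Not satisfied.
Quorum: 9 present (interested directors count toward quorum); quorum is 7. Satisfied.
Vote: the compensation package for the chief executive requires three-fifths of the disinterested directors present (9 − 1 = 8). 3/5 of 8 = 4.80, rounded up to 5, so 5 affirmative votes are needed; 5 voted in favor. Satisfied.

Invalid — notice requirement not satisfied.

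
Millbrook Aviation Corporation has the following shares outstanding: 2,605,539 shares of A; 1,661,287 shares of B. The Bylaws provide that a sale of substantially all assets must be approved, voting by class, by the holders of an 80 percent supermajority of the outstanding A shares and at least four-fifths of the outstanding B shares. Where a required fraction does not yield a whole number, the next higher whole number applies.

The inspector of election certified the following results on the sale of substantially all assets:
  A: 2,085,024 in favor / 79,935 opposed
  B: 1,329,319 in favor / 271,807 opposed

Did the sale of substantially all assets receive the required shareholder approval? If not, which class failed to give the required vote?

A: 4/5 of 2605539 = 2084431.20, rounded up to 2084432; 2,084,432 required, 2,085,024 in favor — approved.
B: 4/5 of 1661287 = 1329029.60, rounded up to 1329030; 1,329,030 required, 1,329,319 in favor — approved.

Approved — every class gave the required vote.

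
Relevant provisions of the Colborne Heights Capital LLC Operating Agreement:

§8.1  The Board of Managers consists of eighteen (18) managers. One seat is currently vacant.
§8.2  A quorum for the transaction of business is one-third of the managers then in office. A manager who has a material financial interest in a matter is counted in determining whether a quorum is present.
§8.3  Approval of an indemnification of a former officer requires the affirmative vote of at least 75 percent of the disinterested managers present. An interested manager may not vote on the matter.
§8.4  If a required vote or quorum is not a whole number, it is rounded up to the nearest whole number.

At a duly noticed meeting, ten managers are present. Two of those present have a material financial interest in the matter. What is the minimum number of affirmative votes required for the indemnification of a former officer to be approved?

6

The indemnification of a former officer requires three-fourths of the disinterested managers present (10 − 2 = 8).
3/4 of 8 = 6.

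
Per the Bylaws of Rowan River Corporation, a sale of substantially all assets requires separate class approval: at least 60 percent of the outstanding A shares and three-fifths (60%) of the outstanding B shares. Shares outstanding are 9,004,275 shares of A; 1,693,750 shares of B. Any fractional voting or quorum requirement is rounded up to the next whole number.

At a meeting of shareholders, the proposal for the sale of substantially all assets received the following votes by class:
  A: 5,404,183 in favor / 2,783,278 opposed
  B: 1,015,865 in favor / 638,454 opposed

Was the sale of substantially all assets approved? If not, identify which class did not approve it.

A: 3/5 of 9004275 = 5402565; 5,402,565 required, 5,404,183 in favor — approved.
B: 3/5 of 1693750 = 1016250; 1,016,250 required, 1,015,865 in favor — not approved.

Not approved — the B shares did not give the required vote.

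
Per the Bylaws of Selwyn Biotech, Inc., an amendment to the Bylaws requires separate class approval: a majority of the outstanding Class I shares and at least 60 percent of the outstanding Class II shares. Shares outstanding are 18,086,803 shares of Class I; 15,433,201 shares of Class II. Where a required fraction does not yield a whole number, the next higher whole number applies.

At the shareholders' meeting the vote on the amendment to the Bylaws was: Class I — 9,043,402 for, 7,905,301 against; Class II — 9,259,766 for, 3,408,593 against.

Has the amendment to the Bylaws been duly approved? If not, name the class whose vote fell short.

Not approved — the Class II shares did not give the required vote.

Class I: a majority of 18086803 is 9043402; 9,043,402 required, 9,043,402 in favor — approved.
Class II: 3/5 of 15433201 = 9259920.60, rounded up to 9259921; 9,259,921 required, 9,259,766 in favor — not approved.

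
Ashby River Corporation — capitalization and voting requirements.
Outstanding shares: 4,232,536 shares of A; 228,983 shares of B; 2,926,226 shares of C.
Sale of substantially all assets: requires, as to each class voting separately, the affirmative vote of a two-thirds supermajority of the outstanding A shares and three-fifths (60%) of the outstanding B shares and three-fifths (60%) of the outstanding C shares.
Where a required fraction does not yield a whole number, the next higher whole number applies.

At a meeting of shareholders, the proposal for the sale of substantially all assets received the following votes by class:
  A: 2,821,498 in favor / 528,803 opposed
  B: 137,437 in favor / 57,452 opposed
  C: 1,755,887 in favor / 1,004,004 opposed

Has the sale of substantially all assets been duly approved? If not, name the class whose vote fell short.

Not approved — the A shares did not give the required vote.

A: 2/3 of 4232536 = 2821690.67, rounded up to 2821691; 2,821,691 required, 2,821,498 in favor — not approved.
B: 3/5 of 228983 = 137389.80, rounded up to 137390; 137,390 required, 137,437 in favor — approved.
C: 3/5 of 2926226 = 1755735.60, rounded up to 1755736; 1,755,736 required, 1,755,887 in favor — approved.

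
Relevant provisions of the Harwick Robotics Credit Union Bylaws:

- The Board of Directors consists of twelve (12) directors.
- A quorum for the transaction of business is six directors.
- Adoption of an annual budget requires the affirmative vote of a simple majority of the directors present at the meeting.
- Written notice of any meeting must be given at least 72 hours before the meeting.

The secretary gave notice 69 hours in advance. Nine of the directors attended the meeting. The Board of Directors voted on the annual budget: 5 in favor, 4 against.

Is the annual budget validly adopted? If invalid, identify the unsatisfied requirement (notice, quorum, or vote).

Notice: 69 hours given; 72 required (69 < 72). Not satisfied.
Quorum: 9 present; quorum is 6. Satisfied.
Vote: the annual budget requires a majority of the directors present (9). A majority of 9 is 5, so 5 affirmative votes are needed; 5 voted in favor. Satisfied.

Invalid — notice requirement not satisfied.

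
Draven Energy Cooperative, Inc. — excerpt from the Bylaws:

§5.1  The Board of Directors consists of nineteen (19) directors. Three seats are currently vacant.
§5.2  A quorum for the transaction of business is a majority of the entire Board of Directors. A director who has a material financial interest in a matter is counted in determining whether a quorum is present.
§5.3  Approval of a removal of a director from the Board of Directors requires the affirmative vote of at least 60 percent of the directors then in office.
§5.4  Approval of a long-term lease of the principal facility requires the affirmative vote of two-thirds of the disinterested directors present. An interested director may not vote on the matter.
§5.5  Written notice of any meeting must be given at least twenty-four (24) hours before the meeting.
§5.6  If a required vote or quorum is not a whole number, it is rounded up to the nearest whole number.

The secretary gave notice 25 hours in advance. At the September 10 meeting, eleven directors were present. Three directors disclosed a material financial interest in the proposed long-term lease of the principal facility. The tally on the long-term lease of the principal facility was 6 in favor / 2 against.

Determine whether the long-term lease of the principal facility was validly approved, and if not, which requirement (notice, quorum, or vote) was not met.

Notice: 25 hours given; 24 required (25 ≥ 24). Satisfied.
Quorum: 11 present (interested directors count toward quorum); quorum is 10. Satisfied.
Vote: the long-term lease of the principal facility requires two-thirds of the disinterested directors present (11 − 3 = 8). 2/3 of 8 = 5.33, rounded up to 6, so 6 affirmative votes are needed; 6 voted in favor. Satisfied.

Valid — all requirements satisfied.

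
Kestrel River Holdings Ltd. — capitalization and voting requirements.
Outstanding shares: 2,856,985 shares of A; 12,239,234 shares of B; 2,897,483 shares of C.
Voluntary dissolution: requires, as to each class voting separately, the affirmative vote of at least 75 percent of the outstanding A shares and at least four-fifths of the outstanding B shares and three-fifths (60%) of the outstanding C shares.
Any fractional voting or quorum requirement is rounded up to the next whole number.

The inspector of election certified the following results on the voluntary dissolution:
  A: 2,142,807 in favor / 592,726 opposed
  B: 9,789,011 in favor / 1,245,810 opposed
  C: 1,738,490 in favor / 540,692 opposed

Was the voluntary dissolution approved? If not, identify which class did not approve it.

Not approved — the B shares did not give the required vote.

A: 3/4 of 2856985 = 2142738.75, rounded up to 2142739; 2,142,739 required, 2,142,807 in favor — approved.
B: 4/5 of 12239234 = 9791387.20, rounded up to 9791388; 9,791,388 required, 9,789,011 in favor — not approved.
C: 3/5 of 2897483 = 1738489.80, rounded up to 1738490; 1,738,490 required, 1,738,490 in favor — approved.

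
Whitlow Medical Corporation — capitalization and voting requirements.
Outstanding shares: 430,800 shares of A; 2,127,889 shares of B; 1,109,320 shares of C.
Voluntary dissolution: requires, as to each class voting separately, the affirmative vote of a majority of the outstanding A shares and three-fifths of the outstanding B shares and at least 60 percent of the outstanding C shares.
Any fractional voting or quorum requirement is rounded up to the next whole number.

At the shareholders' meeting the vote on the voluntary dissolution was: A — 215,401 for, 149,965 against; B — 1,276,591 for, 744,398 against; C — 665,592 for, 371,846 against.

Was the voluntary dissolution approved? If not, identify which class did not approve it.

Not approved — the B shares did not give the required vote.

A: a majority of 430800 is 215401; 215,401 required, 215,401 in favor — approved.
B: 3/5 of 2127889 = 1276733.40, rounded up to 1276734; 1,276,734 required, 1,276,591 in favor — not approved.
C: 3/5 of 1109320 = 665592; 665,592 required, 665,592 in favor — approved.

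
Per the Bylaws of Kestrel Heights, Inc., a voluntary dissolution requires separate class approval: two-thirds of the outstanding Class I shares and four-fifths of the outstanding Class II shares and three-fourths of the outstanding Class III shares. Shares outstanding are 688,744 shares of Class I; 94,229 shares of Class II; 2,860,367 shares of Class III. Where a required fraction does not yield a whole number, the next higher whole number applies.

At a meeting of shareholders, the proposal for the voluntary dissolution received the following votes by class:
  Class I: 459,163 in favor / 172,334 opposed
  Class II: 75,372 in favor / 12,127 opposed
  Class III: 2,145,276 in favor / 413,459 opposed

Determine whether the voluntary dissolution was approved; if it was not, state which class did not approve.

Not approved — the Class II shares did not give the required vote.

Class I: 2/3 of 688744 = 459162.67, rounded up to 459163; 459,163 required, 459,163 in favor — approved.
Class II: 4/5 of 94229 = 75383.20, rounded up to 75384; 75,384 required, 75,372 in favor — not approved.
Class III: 3/4 of 2860367 = 2145275.25, rounded up to 2145276; 2,145,276 required, 2,145,276 in favor — approved.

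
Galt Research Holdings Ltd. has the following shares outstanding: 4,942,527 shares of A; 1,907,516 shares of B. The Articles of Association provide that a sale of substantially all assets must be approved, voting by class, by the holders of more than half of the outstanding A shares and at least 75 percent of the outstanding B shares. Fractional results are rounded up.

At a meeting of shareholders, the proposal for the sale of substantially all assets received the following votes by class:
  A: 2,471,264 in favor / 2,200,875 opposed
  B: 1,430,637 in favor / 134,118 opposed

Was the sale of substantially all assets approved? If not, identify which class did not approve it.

Approved — every class gave the required vote.

A: a majority of 4942527 is 2471264; 2,471,264 required, 2,471,264 in favor — approved.
B: 3/4 of 1907516 = 1430637; 1,430,637 required, 1,430,637 in favor — approved.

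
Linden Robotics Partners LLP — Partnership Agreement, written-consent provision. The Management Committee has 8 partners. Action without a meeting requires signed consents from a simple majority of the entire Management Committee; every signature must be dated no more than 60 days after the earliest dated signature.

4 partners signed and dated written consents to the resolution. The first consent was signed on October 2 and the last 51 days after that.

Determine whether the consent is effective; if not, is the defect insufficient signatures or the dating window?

Signatures required: a simple majority of 8 — a majority of 8 is 5, so 5 needed; 4 signed. Insufficient.
Dating window: the latest signature is 51 days after the earliest; the limit is 60 days. Within the window.

Not effective — insufficient signatures.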